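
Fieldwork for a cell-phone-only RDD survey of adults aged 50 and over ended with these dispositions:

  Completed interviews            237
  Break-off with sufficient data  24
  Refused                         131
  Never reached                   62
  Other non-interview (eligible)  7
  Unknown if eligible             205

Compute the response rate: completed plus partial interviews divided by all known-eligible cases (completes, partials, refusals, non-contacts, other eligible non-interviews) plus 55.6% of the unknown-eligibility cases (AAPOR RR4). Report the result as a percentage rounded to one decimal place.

45.4%

Top → 237 + 24 = 261
Determined eligible → 237 + 24 + 131 + 62 + 7 = 461
e × U → 0.5560 × 205 = 113.98
Denom → 461 + 113.98 = 574.98
RR4 = 261 / 574.98 = 0.4539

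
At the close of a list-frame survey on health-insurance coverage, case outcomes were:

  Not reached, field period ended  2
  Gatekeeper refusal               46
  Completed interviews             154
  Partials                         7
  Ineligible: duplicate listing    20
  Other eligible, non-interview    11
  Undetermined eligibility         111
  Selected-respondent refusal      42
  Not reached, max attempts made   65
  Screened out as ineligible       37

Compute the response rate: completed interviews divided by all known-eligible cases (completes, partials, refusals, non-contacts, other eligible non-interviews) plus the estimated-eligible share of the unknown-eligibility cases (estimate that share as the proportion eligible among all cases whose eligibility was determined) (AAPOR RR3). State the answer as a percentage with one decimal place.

36.5%

Refused = 46 + 42 = 88
Non-contacts = 2 + 65 = 67
Ineligible = 37 + 20 = 57
Num → 154
Known eligible → 154 + 7 + 88 + 67 + 11 = 327
e = 327 / (327 + 57) = 327 / 384 = 0.8516
e × U → 0.8516 × 111 = 94.53
Denominator → 327 + 94.53 = 421.53
RR3 = 154 / 421.53 = 0.3653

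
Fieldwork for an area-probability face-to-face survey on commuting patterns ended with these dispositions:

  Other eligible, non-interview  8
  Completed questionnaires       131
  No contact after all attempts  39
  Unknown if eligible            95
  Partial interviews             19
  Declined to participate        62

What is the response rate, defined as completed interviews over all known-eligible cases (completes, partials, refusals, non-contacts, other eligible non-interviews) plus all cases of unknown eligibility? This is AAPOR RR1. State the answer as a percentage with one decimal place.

37.0%

Num = 131
Denom = 131 + 19 + 62 + 39 + 8 + 95 = 354
RR1 = 131 / 354 = 0.3701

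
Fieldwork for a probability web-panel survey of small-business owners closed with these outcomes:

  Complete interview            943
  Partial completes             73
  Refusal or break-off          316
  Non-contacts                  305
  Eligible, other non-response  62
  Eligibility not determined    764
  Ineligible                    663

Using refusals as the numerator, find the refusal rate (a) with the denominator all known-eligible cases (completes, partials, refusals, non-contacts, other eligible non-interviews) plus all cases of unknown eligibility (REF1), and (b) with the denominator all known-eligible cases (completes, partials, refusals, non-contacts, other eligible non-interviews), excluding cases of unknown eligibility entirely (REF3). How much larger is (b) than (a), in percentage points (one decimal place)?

Numerator: 316
Denominator: 943 + 73 + 316 + 305 + 62 + 764 = 2463
REF1 = 316 / 2463 = 0.1283
Denominator: 943 + 73 + 316 + 305 + 62 = 1699
REF3 = 316 / 1699 = 0.1860
Difference = 18.60 − 12.83 = 5.77 percentage points

5.8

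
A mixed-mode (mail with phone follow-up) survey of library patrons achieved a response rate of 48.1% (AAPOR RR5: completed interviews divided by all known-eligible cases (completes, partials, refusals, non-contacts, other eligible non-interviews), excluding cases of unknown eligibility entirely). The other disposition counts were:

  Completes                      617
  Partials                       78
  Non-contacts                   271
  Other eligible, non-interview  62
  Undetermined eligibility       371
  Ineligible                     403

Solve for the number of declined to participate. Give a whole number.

RR5 = 617 / D = 0.481
D = 617 / 0.481 = 1282.7
Remaining denominator categories sum to 1028
declined to participate = 1282.7 − 1028 ≈ 255

255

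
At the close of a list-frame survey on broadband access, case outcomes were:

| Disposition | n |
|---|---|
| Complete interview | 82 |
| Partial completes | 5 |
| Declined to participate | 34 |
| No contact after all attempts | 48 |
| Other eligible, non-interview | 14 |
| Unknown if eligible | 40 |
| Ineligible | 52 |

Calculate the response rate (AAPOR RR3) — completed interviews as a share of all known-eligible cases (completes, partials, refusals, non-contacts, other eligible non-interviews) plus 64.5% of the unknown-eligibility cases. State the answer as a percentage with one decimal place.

39.3%

Top → 82
Eligible (known) → 82 + 5 + 34 + 48 + 14 = 183
Estimated eligible among unknowns → 0.6450 × 40 = 25.80
Base → 183 + 25.80 = 208.80
RR3 = 82 / 208.80 = 0.3927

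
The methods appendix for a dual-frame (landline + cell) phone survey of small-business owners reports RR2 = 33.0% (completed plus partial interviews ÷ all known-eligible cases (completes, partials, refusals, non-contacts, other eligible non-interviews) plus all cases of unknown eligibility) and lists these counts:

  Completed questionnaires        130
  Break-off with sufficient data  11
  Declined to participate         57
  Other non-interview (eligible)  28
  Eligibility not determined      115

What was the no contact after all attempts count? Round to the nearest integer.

Numerator → 130 + 11 = 141
RR2 = 141 / D = 0.330
D = 141 / 0.330 = 427.3
Remaining denominator categories sum to 341
no contact after all attempts = 427.3 − 341 ≈ 86

86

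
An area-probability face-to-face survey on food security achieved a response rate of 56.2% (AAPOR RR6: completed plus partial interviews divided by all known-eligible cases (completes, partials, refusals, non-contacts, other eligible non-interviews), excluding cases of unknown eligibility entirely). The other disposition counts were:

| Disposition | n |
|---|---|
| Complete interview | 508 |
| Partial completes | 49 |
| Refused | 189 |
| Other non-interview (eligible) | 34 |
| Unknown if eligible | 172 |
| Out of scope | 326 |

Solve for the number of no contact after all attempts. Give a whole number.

Top: 508 + 49 = 557
RR6 = 557 / D = 0.562
D = 557 / 0.562 = 991.1
Remaining denominator categories sum to 780
no contact after all attempts = 991.1 − 780 ≈ 211

211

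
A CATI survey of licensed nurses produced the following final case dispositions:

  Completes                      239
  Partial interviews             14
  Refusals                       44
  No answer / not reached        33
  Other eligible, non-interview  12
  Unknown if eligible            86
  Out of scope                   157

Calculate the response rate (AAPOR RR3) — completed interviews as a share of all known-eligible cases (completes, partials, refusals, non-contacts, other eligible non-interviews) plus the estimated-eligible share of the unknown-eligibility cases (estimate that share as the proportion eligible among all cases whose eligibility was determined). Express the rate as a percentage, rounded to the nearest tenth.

59.6%

Top: 239
Known eligible: 239 + 14 + 44 + 33 + 12 = 342
e = 342 / (342 + 157) = 342 / 499 = 0.6854
e × U: 0.6854 × 86 = 58.94
Base: 342 + 58.94 = 400.94
RR3 = 239 / 400.94 = 0.5961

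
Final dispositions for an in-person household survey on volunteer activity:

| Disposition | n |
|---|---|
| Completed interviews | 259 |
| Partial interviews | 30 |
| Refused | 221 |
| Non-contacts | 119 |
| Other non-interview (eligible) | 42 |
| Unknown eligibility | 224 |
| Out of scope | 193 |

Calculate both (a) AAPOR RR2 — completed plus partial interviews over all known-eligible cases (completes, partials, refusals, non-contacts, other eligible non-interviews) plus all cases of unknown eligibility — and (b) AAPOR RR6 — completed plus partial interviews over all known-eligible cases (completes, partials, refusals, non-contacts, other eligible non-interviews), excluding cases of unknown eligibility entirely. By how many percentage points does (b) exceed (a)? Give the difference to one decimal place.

10.8

Num: 259 + 30 = 289
Denom: 259 + 30 + 221 + 119 + 42 + 224 = 895
RR2 = 289 / 895 = 0.3229
Denom: 259 + 30 + 221 + 119 + 42 = 671
RR6 = 289 / 671 = 0.4307
Difference = 43.07 − 32.29 = 10.78 percentage points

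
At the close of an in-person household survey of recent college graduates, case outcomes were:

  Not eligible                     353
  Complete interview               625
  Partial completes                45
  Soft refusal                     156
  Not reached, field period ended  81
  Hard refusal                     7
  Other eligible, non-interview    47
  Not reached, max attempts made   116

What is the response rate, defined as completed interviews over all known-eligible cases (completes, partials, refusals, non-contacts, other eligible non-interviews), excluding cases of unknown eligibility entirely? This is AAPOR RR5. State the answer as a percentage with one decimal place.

58.0%

Refusals = 7 + 156 = 163
No answer / not reached = 81 + 116 = 197
Top → 625
Denominator → 625 + 45 + 163 + 197 + 47 = 1077
RR5 = 625 / 1077 = 0.5803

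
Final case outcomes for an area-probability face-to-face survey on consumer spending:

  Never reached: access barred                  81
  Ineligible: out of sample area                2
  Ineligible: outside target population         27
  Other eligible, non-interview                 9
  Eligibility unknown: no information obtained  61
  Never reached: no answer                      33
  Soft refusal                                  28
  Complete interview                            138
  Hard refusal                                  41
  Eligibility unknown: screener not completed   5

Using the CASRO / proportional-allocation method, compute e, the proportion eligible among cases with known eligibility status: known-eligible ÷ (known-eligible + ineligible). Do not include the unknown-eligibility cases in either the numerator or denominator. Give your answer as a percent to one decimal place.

Refusal or break-off = 41 + 28 = 69
No contact after all attempts = 33 + 81 = 114
Undetermined eligibility = 5 + 61 = 66
Screened out, ineligible = 27 + 2 = 29
Eligible (known) → 138 + 69 + 114 + 9 = 330
e = 330 / (330 + 29) = 330 / 359 = 0.9192

91.9%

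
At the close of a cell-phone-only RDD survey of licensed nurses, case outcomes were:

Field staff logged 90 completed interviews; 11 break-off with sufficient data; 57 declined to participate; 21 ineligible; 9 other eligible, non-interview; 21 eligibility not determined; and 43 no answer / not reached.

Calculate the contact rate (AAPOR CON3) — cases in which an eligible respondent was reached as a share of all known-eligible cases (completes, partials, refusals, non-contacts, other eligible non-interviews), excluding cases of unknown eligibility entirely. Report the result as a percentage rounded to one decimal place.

Num → 90 + 11 + 57 + 9 = 167
Denom → 90 + 11 + 57 + 43 + 9 = 210
CON3 = 167 / 210 = 0.7952

79.5%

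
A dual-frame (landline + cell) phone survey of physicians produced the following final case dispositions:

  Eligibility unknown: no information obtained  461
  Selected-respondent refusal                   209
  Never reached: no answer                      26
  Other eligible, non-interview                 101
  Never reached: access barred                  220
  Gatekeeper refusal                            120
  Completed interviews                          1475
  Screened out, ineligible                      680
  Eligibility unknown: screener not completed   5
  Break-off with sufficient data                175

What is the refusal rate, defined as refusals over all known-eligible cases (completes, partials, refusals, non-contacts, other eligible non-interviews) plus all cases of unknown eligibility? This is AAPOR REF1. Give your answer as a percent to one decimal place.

11.8%

Declined to participate = 120 + 209 = 329
Never reached = 26 + 220 = 246
Undetermined eligibility = 5 + 461 = 466
Numerator → 329
Denominator → 1475 + 175 + 329 + 246 + 101 + 466 = 2792
REF1 = 329 / 2792 = 0.1178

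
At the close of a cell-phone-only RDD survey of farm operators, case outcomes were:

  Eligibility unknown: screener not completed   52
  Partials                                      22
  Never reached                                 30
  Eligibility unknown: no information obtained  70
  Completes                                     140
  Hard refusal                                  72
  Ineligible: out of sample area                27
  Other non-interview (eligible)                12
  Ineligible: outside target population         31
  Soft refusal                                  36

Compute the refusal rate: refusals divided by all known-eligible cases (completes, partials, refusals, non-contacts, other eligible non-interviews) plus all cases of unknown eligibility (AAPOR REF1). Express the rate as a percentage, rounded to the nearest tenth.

24.9%

Declined to participate = 72 + 36 = 108
Unknown eligibility = 52 + 70 = 122
Out of scope = 31 + 27 = 58
Top: 108
Denominator: 140 + 22 + 108 + 30 + 12 + 122 = 434
REF1 = 108 / 434 = 0.2488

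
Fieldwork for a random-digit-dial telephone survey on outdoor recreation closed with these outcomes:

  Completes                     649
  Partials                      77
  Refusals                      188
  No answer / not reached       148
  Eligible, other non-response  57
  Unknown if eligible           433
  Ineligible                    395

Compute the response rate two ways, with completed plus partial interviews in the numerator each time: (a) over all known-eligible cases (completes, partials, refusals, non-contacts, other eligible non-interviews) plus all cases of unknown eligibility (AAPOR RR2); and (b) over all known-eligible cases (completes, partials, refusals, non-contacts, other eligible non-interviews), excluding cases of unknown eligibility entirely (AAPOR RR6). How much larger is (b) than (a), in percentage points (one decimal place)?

18.1

Numerator: 649 + 77 = 726
Base: 649 + 77 + 188 + 148 + 57 + 433 = 1552
RR2 = 726 / 1552 = 0.4678
Base: 649 + 77 + 188 + 148 + 57 = 1119
RR6 = 726 / 1119 = 0.6488
Difference = 64.88 − 46.78 = 18.10 percentage points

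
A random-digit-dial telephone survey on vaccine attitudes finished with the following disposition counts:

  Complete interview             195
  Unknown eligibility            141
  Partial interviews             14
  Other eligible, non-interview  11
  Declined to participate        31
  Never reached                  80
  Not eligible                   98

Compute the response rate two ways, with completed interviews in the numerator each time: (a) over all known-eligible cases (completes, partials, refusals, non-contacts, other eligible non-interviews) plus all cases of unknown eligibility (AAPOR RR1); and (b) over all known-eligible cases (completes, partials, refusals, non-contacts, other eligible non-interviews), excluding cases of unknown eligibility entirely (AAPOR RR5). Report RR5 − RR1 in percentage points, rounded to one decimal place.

Top = 195
Base = 195 + 14 + 31 + 80 + 11 + 141 = 472
RR1 = 195 / 472 = 0.4131
Base = 195 + 14 + 31 + 80 + 11 = 331
RR5 = 195 / 331 = 0.5891
Difference = 58.91 − 41.31 = 17.60 percentage points

17.6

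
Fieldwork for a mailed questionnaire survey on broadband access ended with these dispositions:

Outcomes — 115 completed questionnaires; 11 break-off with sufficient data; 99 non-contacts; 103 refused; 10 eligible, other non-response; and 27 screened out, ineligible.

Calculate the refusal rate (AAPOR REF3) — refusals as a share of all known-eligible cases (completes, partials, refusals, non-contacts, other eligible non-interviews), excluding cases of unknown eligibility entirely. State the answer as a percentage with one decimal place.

Top → 103
Denom → 115 + 11 + 103 + 99 + 10 = 338
REF3 = 103 / 338 = 0.3047

30.5%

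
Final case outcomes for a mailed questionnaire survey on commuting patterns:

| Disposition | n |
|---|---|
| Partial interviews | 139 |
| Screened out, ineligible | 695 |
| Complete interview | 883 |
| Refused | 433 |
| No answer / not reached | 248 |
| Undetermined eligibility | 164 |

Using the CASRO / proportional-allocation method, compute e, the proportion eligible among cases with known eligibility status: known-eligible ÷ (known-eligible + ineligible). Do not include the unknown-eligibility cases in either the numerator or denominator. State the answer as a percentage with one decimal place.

71.0%

Determined eligible = 883 + 139 + 433 + 248 = 1703
e = 1703 / (1703 + 695) = 1703 / 2398 = 0.7102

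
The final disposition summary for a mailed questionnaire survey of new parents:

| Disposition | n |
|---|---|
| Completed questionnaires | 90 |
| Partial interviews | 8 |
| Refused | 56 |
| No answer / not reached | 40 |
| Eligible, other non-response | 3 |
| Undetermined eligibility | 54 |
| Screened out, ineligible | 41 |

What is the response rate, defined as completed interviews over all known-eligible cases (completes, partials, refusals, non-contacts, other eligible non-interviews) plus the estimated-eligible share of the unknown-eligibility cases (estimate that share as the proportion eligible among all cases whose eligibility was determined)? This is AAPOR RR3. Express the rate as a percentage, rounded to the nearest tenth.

Num: 90
Eligible (known): 90 + 8 + 56 + 40 + 3 = 197
e = 197 / (197 + 41) = 197 / 238 = 0.8277
Estimated eligible among unknowns: 0.8277 × 54 = 44.70
Base: 197 + 44.70 = 241.70
RR3 = 90 / 241.70 = 0.3724

37.2%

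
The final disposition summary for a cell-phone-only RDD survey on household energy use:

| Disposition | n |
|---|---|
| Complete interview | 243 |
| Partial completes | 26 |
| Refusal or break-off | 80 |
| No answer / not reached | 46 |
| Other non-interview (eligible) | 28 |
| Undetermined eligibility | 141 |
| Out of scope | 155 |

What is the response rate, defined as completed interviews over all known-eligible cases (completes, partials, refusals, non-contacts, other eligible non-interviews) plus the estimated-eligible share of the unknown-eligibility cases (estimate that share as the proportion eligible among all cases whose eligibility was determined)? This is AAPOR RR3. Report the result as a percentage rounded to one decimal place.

Top: 243
Determined eligible: 243 + 26 + 80 + 46 + 28 = 423
e = 423 / (423 + 155) = 423 / 578 = 0.7318
e × U: 0.7318 × 141 = 103.18
Denominator: 423 + 103.18 = 526.18
RR3 = 243 / 526.18 = 0.4618

46.2%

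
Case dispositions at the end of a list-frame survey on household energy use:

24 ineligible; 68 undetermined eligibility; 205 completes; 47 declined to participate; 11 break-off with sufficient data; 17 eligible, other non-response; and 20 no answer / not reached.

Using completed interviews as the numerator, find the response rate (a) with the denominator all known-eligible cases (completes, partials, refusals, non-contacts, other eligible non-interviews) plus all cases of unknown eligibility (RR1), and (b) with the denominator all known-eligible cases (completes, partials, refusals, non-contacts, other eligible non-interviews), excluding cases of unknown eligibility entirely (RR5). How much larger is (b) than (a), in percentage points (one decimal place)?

Top → 205
Base → 205 + 11 + 47 + 20 + 17 + 68 = 368
RR1 = 205 / 368 = 0.5571
Base → 205 + 11 + 47 + 20 + 17 = 300
RR5 = 205 / 300 = 0.6833
Difference = 68.33 − 55.71 = 12.62 percentage points

12.6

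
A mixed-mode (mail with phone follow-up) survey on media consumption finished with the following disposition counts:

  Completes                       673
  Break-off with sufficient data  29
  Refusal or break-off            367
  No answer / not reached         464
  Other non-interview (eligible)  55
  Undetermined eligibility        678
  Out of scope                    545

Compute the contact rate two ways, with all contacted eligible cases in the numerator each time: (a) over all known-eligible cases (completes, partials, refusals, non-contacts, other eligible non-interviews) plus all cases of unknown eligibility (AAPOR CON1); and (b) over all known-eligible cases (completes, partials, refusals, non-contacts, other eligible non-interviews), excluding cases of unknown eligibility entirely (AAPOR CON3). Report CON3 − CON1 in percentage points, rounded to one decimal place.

Num = 673 + 29 + 367 + 55 = 1124
Base = 673 + 29 + 367 + 464 + 55 + 678 = 2266
CON1 = 1124 / 2266 = 0.4960
Base = 673 + 29 + 367 + 464 + 55 = 1588
CON3 = 1124 / 1588 = 0.7078
Difference = 70.78 − 49.60 = 21.18 percentage points

21.2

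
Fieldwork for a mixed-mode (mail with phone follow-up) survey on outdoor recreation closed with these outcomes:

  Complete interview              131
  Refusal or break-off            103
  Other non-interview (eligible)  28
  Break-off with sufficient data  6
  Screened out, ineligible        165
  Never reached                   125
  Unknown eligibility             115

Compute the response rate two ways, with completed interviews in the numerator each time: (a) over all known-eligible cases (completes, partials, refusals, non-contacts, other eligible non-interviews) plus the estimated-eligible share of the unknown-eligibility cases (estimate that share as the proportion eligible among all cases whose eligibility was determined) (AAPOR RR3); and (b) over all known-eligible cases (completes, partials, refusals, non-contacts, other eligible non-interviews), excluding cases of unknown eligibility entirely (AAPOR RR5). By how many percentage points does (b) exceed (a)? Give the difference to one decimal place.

Top = 131
Determined eligible = 131 + 6 + 103 + 125 + 28 = 393
e = 393 / (393 + 165) = 393 / 558 = 0.7043
Eligible share of unknowns = 0.7043 × 115 = 80.99
Denominator = 393 + 80.99 = 473.99
RR3 = 131 / 473.99 = 0.2764
Denominator = 131 + 6 + 103 + 125 + 28 = 393
RR5 = 131 / 393 = 0.3333
Difference = 33.33 − 27.64 = 5.69 percentage points

5.7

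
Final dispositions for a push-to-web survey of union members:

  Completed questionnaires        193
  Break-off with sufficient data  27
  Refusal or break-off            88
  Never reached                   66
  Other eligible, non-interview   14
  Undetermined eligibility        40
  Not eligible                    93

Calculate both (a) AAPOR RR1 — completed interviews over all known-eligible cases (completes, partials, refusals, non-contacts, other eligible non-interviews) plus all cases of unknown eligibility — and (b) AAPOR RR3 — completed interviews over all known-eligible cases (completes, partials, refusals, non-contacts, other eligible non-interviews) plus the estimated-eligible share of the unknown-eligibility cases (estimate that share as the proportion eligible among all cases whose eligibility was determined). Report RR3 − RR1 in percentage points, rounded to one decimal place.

Num = 193
Base = 193 + 27 + 88 + 66 + 14 + 40 = 428
RR1 = 193 / 428 = 0.4509
Eligible (known) = 193 + 27 + 88 + 66 + 14 = 388
e = 388 / (388 + 93) = 388 / 481 = 0.8067
e × U = 0.8067 × 40 = 32.27
Base = 388 + 32.27 = 420.27
RR3 = 193 / 420.27 = 0.4592
Difference = 45.92 − 45.09 = 0.83 percentage points

0.8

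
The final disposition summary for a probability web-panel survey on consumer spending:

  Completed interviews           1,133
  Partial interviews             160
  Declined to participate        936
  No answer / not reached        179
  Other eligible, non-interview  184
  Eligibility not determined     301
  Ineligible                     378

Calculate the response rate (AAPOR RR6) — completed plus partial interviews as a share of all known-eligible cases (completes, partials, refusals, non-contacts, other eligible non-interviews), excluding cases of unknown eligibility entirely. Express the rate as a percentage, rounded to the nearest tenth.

Numerator = 1133 + 160 = 1293
Base = 1133 + 160 + 936 + 179 + 184 = 2592
RR6 = 1293 / 2592 = 0.4988

49.9%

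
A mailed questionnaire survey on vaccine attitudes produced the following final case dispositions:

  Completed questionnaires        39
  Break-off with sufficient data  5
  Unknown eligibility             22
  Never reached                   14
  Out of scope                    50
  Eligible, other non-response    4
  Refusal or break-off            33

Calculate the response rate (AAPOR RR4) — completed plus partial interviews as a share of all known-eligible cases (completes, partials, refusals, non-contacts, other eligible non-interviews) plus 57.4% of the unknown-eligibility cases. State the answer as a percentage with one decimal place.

Numerator = 39 + 5 = 44
Eligible (known) = 39 + 5 + 33 + 14 + 4 = 95
Estimated eligible among unknowns = 0.5740 × 22 = 12.63
Denominator = 95 + 12.63 = 107.63
RR4 = 44 / 107.63 = 0.4088

40.9%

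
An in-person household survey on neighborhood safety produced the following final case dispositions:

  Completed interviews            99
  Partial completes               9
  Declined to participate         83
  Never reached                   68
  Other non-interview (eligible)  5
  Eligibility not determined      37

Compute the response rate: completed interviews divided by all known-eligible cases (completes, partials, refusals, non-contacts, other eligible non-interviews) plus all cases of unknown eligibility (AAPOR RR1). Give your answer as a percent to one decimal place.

32.9%

Numerator → 99
Denominator → 99 + 9 + 83 + 68 + 5 + 37 = 301
RR1 = 99 / 301 = 0.3289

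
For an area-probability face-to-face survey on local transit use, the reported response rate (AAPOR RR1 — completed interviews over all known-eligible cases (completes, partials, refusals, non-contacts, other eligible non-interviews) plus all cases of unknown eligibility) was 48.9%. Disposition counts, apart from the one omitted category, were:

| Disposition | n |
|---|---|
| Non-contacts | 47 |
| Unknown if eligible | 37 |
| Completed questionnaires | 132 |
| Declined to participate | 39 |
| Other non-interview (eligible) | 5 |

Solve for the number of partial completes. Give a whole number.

RR1 = 132 / D = 0.489
D = 132 / 0.489 = 269.9
Rest of base = 260
partial completes = 269.9 − 260 ≈ 10

10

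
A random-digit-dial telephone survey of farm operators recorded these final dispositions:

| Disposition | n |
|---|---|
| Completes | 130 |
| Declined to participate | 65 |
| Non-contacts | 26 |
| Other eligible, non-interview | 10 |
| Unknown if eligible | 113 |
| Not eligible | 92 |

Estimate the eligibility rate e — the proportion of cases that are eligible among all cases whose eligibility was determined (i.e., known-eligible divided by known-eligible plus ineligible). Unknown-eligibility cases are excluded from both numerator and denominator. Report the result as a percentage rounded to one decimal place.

71.5%

Determined eligible → 130 + 65 + 26 + 10 = 231
e = 231 / (231 + 92) = 231 / 323 = 0.7152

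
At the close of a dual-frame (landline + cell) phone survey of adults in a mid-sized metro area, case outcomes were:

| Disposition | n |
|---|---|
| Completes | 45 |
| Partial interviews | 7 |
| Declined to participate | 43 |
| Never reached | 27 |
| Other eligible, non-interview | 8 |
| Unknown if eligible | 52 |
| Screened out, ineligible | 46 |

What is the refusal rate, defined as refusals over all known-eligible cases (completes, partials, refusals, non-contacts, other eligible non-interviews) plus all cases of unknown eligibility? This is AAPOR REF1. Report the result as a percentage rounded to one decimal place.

Numerator: 43
Base: 45 + 7 + 43 + 27 + 8 + 52 = 182
REF1 = 43 / 182 = 0.2363

23.6%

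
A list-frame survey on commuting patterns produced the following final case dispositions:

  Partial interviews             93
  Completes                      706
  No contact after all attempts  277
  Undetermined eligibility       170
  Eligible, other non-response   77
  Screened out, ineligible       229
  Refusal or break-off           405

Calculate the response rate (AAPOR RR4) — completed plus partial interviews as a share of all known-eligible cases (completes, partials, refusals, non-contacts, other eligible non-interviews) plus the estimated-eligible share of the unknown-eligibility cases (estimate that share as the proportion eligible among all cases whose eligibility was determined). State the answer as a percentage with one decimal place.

46.8%

Top → 706 + 93 = 799
Known eligible → 706 + 93 + 405 + 277 + 77 = 1558
e = 1558 / (1558 + 229) = 1558 / 1787 = 0.8719
e × U → 0.8719 × 170 = 148.22
Denom → 1558 + 148.22 = 1706.22
RR4 = 799 / 1706.22 = 0.4683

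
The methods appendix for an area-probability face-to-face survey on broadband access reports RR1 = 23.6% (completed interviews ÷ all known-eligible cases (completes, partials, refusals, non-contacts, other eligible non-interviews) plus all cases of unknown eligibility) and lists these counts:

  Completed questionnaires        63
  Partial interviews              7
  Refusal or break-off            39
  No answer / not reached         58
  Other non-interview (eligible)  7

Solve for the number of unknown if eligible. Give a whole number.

RR1 = 63 / D = 0.236
D = 63 / 0.236 = 266.9
Rest of base = 174
unknown if eligible = 266.9 − 174 ≈ 93

93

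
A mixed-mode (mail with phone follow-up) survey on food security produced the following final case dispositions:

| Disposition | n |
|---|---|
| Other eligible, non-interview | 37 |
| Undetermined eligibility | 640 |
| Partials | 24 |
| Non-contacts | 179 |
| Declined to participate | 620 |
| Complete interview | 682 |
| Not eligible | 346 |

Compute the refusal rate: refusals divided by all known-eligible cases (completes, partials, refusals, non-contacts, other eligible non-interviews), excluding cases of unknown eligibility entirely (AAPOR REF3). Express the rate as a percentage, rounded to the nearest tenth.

40.2%

Top → 620
Denominator → 682 + 24 + 620 + 179 + 37 = 1542
REF3 = 620 / 1542 = 0.4021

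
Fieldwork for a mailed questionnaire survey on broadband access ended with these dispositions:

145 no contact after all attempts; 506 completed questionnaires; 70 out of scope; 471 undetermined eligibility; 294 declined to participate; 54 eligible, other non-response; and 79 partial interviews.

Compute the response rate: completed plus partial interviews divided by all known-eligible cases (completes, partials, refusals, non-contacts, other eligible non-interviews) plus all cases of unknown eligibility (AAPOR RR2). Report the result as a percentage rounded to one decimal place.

Numerator: 506 + 79 = 585
Denom: 506 + 79 + 294 + 145 + 54 + 471 = 1549
RR2 = 585 / 1549 = 0.3777

37.8%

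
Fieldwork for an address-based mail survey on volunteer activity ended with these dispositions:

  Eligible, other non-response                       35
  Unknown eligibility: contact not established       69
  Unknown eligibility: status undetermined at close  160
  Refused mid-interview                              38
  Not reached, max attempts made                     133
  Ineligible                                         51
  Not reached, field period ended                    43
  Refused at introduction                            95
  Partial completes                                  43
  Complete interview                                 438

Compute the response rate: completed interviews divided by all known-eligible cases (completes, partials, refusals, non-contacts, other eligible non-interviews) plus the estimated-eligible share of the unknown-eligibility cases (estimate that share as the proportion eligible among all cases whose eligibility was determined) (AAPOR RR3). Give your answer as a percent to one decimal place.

Refusals = 95 + 38 = 133
No answer / not reached = 43 + 133 = 176
Undetermined eligibility = 69 + 160 = 229
Num → 438
Known eligible → 438 + 43 + 133 + 176 + 35 = 825
e = 825 / (825 + 51) = 825 / 876 = 0.9418
Eligible share of unknowns → 0.9418 × 229 = 215.67
Denom → 825 + 215.67 = 1040.67
RR3 = 438 / 1040.67 = 0.4209

42.1%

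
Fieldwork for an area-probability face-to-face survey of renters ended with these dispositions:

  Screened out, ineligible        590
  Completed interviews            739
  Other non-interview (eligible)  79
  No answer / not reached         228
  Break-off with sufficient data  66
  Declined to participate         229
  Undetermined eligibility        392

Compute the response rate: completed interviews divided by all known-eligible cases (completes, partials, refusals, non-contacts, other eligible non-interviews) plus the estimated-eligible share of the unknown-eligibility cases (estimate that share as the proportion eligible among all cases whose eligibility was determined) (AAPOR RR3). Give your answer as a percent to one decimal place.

45.8%

Numerator → 739
Known eligible → 739 + 66 + 229 + 228 + 79 = 1341
e = 1341 / (1341 + 590) = 1341 / 1931 = 0.6945
Eligible share of unknowns → 0.6945 × 392 = 272.24
Denominator → 1341 + 272.24 = 1613.24
RR3 = 739 / 1613.24 = 0.4581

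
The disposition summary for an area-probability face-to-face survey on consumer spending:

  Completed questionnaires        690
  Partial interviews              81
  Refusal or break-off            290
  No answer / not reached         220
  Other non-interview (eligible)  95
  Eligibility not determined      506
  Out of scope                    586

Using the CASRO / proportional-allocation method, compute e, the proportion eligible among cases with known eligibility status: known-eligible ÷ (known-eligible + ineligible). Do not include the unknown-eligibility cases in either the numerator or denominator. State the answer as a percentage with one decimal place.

70.1%

Eligible (known): 690 + 81 + 290 + 220 + 95 = 1376
e = 1376 / (1376 + 586) = 1376 / 1962 = 0.7013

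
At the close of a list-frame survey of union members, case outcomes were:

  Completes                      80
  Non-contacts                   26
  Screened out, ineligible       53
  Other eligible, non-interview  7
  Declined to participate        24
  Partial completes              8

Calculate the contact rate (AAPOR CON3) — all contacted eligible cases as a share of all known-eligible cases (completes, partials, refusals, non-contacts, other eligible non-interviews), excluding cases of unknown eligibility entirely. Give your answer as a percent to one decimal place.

Num = 80 + 8 + 24 + 7 = 119
Base = 80 + 8 + 24 + 26 + 7 = 145
CON3 = 119 / 145 = 0.8207

82.1%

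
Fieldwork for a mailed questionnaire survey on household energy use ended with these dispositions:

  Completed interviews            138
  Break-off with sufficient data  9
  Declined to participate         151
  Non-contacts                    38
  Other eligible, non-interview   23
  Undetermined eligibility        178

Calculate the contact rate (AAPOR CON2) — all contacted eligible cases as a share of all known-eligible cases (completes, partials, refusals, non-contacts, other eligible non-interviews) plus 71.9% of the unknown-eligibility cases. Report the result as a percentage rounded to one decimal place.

Num = 138 + 9 + 151 + 23 = 321
Known eligible = 138 + 9 + 151 + 38 + 23 = 359
Estimated eligible among unknowns = 0.7190 × 178 = 127.98
Base = 359 + 127.98 = 486.98
CON2 = 321 / 486.98 = 0.6592

65.9%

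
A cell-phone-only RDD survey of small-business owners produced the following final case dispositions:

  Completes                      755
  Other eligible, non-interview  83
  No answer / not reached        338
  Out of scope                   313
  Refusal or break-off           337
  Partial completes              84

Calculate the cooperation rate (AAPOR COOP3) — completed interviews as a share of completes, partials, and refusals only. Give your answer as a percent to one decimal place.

Num: 755
Denominator: 755 + 84 + 337 = 1176
COOP3 = 755 / 1176 = 0.6420

64.2%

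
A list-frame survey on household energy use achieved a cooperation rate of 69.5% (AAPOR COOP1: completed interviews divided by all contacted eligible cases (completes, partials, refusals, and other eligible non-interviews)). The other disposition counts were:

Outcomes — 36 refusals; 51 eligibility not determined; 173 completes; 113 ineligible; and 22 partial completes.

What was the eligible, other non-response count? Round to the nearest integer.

18

COOP1 = 173 / D = 0.695
D = 173 / 0.695 = 248.9
Other denominator terms total 231
eligible, other non-response = 248.9 − 231 ≈ 18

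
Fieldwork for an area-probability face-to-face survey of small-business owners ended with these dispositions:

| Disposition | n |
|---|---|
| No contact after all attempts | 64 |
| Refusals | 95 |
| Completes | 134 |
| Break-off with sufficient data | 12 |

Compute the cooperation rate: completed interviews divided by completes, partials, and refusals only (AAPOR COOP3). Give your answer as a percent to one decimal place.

55.6%

Numerator: 134
Denom: 134 + 12 + 95 = 241
COOP3 = 134 / 241 = 0.5560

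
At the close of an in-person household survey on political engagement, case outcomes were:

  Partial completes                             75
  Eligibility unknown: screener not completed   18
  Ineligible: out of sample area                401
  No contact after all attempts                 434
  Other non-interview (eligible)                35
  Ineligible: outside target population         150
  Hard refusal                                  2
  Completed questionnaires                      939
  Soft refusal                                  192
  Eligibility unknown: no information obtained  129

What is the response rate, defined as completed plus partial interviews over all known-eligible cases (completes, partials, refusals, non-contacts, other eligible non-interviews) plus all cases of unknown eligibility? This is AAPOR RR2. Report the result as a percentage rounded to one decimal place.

55.6%

Refusal or break-off = 2 + 192 = 194
Unknown eligibility = 18 + 129 = 147
Screened out, ineligible = 150 + 401 = 551
Num → 939 + 75 = 1014
Denom → 939 + 75 + 194 + 434 + 35 + 147 = 1824
RR2 = 1014 / 1824 = 0.5559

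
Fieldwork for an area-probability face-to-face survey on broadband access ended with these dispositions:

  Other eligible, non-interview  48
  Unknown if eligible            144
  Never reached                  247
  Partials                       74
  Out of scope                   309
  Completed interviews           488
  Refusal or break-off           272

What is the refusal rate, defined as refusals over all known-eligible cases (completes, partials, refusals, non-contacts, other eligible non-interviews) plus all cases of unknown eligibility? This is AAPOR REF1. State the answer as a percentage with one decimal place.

Num → 272
Denom → 488 + 74 + 272 + 247 + 48 + 144 = 1273
REF1 = 272 / 1273 = 0.2137

21.4%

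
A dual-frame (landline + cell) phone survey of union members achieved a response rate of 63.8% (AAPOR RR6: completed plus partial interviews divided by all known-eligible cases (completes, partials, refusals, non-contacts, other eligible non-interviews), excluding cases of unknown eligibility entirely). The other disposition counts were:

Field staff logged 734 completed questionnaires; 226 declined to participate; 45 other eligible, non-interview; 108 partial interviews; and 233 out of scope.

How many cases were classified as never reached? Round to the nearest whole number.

207

Top → 734 + 108 = 842
RR6 = 842 / D = 0.638
D = 842 / 0.638 = 1319.7
Other denominator terms total 1113
never reached = 1319.7 − 1113 ≈ 207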